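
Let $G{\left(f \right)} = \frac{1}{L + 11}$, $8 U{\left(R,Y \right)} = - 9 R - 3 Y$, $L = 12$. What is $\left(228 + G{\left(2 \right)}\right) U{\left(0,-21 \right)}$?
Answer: $\frac{330435}{184} \approx 1795.8$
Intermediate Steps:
$U{\left(R,Y \right)} = - \frac{9 R}{8} - \frac{3 Y}{8}$ ($U{\left(R,Y \right)} = \frac{- 9 R - 3 Y}{8} = - \frac{9 R}{8} - \frac{3 Y}{8}$)
$G{\left(f \right)} = \frac{1}{23}$ ($G{\left(f \right)} = \frac{1}{12 + 11} = \frac{1}{23}$)
$\left(228 + G{\left(2 \right)}\right) U{\left(0,-21 \right)} = \left(228 + \frac{1}{23}\right) \left(\left(- \frac{9}{8}\right) 0 - - \frac{63}{8}\right) = \frac{5245 \left(0 + \frac{63}{8}\right)}{23} = \frac{5245}{23} \cdot \frac{63}{8} = \frac{330435}{184}$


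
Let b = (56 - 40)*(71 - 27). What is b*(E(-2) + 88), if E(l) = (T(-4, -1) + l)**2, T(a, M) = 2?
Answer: 61952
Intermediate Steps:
b = 704 (b = 16*44 = 704)
E(l) = (2 + l)**2
b*(E(-2) + 88) = 704*((2 - 2)**2 + 88) = 704*(0**2 + 88) = 704*(0 + 88) = 704*88 = 61952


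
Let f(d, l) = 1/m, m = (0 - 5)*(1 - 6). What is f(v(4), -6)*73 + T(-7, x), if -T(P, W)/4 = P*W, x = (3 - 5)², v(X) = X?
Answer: 2873/25 ≈ 114.92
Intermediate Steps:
m = 25 (m = -5*(-5) = 25)
x = 4 (x = (-2)² = 4)
f(d, l) = 1/25
T(P, W) = -4*P*W
f(v(4), -6)*73 + T(-7, x) = (1/25)*73 - 4*(-7)*4 = 73/25 + 112 = 2873/25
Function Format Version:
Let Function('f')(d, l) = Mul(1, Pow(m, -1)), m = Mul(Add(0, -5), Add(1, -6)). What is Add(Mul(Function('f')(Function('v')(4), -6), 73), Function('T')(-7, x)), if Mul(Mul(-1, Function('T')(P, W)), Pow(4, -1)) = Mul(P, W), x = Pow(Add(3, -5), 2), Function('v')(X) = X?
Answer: Rational(2873, 25) ≈ 114.92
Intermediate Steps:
m = 25 (m = Mul(-5, -5) = 25)
x = 4 (x = Pow(-2, 2) = 4)
Function('f')(d, l) = Rational(1, 25) (Function('f')(d, l) = Mul(1, Pow(25, -1)) = Mul(1, Rational(1, 25)) = Rational(1, 25))
Function('T')(P, W) = Mul(-4, P, W) (Function('T')(P, W) = Mul(-4, Mul(P, W)) = Mul(-4, P, W))
Add(Mul(Function('f')(Function('v')(4), -6), 73), Function('T')(-7, x)) = Add(Mul(Rational(1, 25), 73), Mul(-4, -7, 4)) = Add(Rational(73, 25), 112) = Rational(2873, 25)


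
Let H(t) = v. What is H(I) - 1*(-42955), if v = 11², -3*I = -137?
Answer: 43076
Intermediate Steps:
I = 137/3 (I = -⅓*(-137) = 137/3 ≈ 45.667)
v = 121
H(t) = 121
H(I) - 1*(-42955) = 121 - 1*(-42955) = 121 + 42955 = 43076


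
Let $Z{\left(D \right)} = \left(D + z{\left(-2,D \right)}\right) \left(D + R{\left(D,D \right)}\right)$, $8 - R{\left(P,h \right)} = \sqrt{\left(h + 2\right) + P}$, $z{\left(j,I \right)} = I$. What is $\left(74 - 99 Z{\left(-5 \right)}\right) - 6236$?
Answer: $-3192 - 1980 i \sqrt{2} \approx -3192.0 - 2800.1 i$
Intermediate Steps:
$R{\left(P,h \right)} = 8 - \sqrt{2 + P + h}$ ($R{\left(P,h \right)} = 8 - \sqrt{\left(h + 2\right) + P} = 8 - \sqrt{\left(2 + h\right) + P} = 8 - \sqrt{2 + P + h}$)
$Z{\left(D \right)} = 2 D \left(8 + D - \sqrt{2 + 2 D}\right)$ ($Z{\left(D \right)} = \left(D + D\right) \left(D - \left(-8 + \sqrt{2 + D + D}\right)\right) = 2 D \left(D - \left(-8 + \sqrt{2 + 2 D}\right)\right) = 2 D \left(8 + D - \sqrt{2 + 2 D}\right)$)
$\left(74 - 99 Z{\left(-5 \right)}\right) - 6236 = \left(74 - 99 \cdot 2 \left(-5\right) \left(8 - 5 - \sqrt{2 + 2 \left(-5\right)}\right)\right) - 6236 = \left(74 - 99 \cdot 2 \left(-5\right) \left(8 - 5 - \sqrt{2 - 10}\right)\right) - 6236 = \left(74 - 99 \cdot 2 \left(-5\right) \left(8 - 5 - \sqrt{-8}\right)\right) - 6236 = \left(74 - 99 \cdot 2 \left(-5\right) \left(8 - 5 - 2 i \sqrt{2}\right)\right) - 6236 = \left(74 - 99 \cdot 2 \left(-5\right) \left(3 - 2 i \sqrt{2}\right)\right) - 6236 = \left(74 - 99 \left(-30 + 20 i \sqrt{2}\right)\right) - 6236 = \left(74 + \left(2970 - 1980 i \sqrt{2}\right)\right) - 6236 = \left(3044 - 1980 i \sqrt{2}\right) - 6236 = -3192 - 1980 i \sqrt{2}$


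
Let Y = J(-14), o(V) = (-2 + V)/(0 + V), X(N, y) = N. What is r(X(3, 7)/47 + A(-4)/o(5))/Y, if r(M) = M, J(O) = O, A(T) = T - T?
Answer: -3/658 ≈ -0.0045593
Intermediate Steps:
o(V) = (-2 + V)/V
A(T) = 0
Y = -14
r(X(3, 7)/47 + A(-4)/o(5))/Y = (3/47 + 0/(((-2 + 5)/5)))/(-14) = (3*(1/47) + 0/(((⅕)*3)))*(-1/14) = (3/47 + 0/(⅗))*(-1/14) = (3/47 + 0*(5/3))*(-1/14) = (3/47 + 0)*(-1/14) = (3/47)*(-1/14) = -3/658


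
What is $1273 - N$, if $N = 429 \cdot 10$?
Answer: $-3017$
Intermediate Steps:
$N = 4290$
$1273 - N = 1273 - 4290 = -3017$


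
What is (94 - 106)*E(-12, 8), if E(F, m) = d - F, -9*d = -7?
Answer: -460/3 ≈ -153.33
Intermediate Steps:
d = 7/9 (d = -⅑*(-7) = 7/9 ≈ 0.77778)
E(F, m) = 7/9 - F
(94 - 106)*E(-12, 8) = (94 - 106)*(7/9 - 1*(-12)) = -12*(7/9 + 12) = -12*115/9 = -460/3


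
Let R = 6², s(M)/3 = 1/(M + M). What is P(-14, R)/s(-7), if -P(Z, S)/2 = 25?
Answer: 700/3 ≈ 233.33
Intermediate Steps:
s(M) = 3/(2*M) (s(M) = 3/(M + M) = 3/((2*M)) = 3*(1/(2*M)) = 3/(2*M))
R = 36
P(Z, S) = -50 (P(Z, S) = -2*25 = -50)
P(-14, R)/s(-7) = -50/((3/2)/(-7)) = -50/((3/2)*(-⅐)) = -50/(-3/14) = -50*(-14/3) = 700/3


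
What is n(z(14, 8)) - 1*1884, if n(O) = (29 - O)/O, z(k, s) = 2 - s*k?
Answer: -207379/110 ≈ -1885.3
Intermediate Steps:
z(k, s) = 2 - k*s
n(O) = (29 - O)/O
n(z(14, 8)) - 1*1884 = (29 - (2 - 1*14*8))/(2 - 1*14*8) - 1*1884 = (29 - (2 - 112))/(2 - 112) - 1884 = (29 - 1*(-110))/(-110) - 1884 = -(29 + 110)/110 - 1884 = -1/110*139 - 1884 = -139/110 - 1884 = -207379/110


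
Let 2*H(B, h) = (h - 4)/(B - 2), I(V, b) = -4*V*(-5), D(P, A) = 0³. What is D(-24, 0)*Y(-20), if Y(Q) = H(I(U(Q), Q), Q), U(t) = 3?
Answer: 0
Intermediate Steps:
D(P, A) = 0
I(V, b) = 20*V
H(B, h) = (-4 + h)/(2*(-2 + B)) (H(B, h) = ((h - 4)/(B - 2))/2 = ((-4 + h)/(-2 + B))/2 = (-4 + h)/(2*(-2 + B)))
Y(Q) = -1/29 + Q/116 (Y(Q) = (-4 + Q)/(2*(-2 + 20*3)) = (-4 + Q)/(2*(-2 + 60)) = (½)*(-4 + Q)/58 = (½)*(1/58)*(-4 + Q) = -1/29 + Q/116)
D(-24, 0)*Y(-20) = 0*(-1/29 + (1/116)*(-20)) = 0*(-1/29 - 5/29) = 0*(-6/29) = 0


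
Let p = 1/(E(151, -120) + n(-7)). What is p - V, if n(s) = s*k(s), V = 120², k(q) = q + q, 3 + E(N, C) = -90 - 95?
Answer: -1296001/90 ≈ -14400.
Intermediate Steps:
E(N, C) = -188 (E(N, C) = -3 + (-90 - 95) = -3 - 185 = -188)
k(q) = 2*q
V = 14400
n(s) = 2*s² (n(s) = s*(2*s) = 2*s²)
p = -1/90 (p = 1/(-188 + 2*(-7)²) = 1/(-188 + 2*49) = 1/(-188 + 98) = 1/(-90) = -1/90 ≈ -0.011111)
p - V = -1/90 - 1*14400 = -1/90 - 14400 = -1296001/90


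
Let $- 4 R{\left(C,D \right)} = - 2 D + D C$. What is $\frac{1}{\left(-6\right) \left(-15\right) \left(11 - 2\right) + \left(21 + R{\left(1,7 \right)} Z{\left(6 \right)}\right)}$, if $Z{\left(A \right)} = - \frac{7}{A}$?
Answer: $\frac{24}{19895} \approx 0.0012063$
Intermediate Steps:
$R{\left(C,D \right)} = \frac{D}{2} - \frac{C D}{4}$ ($R{\left(C,D \right)} = - \frac{- 2 D + D C}{4} = - \frac{- 2 D + C D}{4} = \frac{D}{2} - \frac{C D}{4}$)
$\frac{1}{\left(-6\right) \left(-15\right) \left(11 - 2\right) + \left(21 + R{\left(1,7 \right)} Z{\left(6 \right)}\right)} = \frac{1}{\left(-6\right) \left(-15\right) \left(11 - 2\right) + \left(21 + \frac{1}{4} \cdot 7 \left(2 - 1\right) \left(- \frac{7}{6}\right)\right)} = \frac{1}{90 \left(11 - 2\right) + \left(21 + \frac{1}{4} \cdot 7 \left(2 - 1\right) \left(\left(-7\right) \frac{1}{6}\right)\right)} = \frac{1}{90 \cdot 9 + \left(21 + \frac{1}{4} \cdot 7 \cdot 1 \left(- \frac{7}{6}\right)\right)} = \frac{1}{810 + \left(21 + \frac{7}{4} \left(- \frac{7}{6}\right)\right)} = \frac{1}{810 + \left(21 - \frac{49}{24}\right)} = \frac{1}{810 + \frac{455}{24}} = \frac{1}{\frac{19895}{24}} = \frac{24}{19895}$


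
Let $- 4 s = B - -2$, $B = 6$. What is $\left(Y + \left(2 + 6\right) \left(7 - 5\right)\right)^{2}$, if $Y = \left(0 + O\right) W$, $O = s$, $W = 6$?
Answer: $16$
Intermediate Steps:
$s = -2$ ($s = - \frac{6 - -2}{4} = - \frac{6 + 2}{4} = \left(- \frac{1}{4}\right) 8 = -2$)
$O = -2$
$Y = -12$ ($Y = \left(0 - 2\right) 6 = \left(-2\right) 6 = -12$)
$\left(Y + \left(2 + 6\right) \left(7 - 5\right)\right)^{2} = \left(-12 + \left(2 + 6\right) \left(7 - 5\right)\right)^{2} = \left(-12 + 8 \cdot 2\right)^{2} = \left(-12 + 16\right)^{2} = 4^{2} = 16$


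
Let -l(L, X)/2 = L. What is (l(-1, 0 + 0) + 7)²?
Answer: 81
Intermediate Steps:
l(L, X) = -2*L
(l(-1, 0 + 0) + 7)² = (-2*(-1) + 7)² = (2 + 7)² = 9² = 81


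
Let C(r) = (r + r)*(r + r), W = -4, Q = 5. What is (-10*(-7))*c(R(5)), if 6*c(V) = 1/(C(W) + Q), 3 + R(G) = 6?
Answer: 35/207 ≈ 0.16908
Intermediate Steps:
R(G) = 3 (R(G) = -3 + 6 = 3)
C(r) = 4*r² (C(r) = (2*r)*(2*r) = 4*r²)
c(V) = 1/414 (c(V) = 1/(6*(4*(-4)² + 5)) = 1/(6*(4*16 + 5)) = 1/(6*(64 + 5)) = (⅙)/69 = (⅙)*(1/69) = 1/414)
(-10*(-7))*c(R(5)) = -10*(-7)*(1/414) = 70*(1/414) = 35/207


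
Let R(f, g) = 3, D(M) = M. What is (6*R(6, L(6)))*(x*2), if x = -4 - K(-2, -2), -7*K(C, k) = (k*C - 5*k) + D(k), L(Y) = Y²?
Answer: -576/7 ≈ -82.286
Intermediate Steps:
K(C, k) = 4*k/7 - C*k/7 (K(C, k) = -((k*C - 5*k) + k)/7 = -((C*k - 5*k) + k)/7 = -((-5*k + C*k) + k)/7 = -(-4*k + C*k)/7 = 4*k/7 - C*k/7)
x = -16/7 (x = -4 - (-2)*(4 - 1*(-2))/7 = -4 - (-2)*(4 + 2)/7 = -4 - (-2)*6/7 = -4 - 1*(-12/7) = -4 + 12/7 = -16/7 ≈ -2.2857)
(6*R(6, L(6)))*(x*2) = (6*3)*(-16/7*2) = 18*(-32/7) = -576/7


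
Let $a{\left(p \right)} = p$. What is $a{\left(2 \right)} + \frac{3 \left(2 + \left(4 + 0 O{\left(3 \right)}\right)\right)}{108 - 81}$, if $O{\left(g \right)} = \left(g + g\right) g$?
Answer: $\frac{8}{3} \approx 2.6667$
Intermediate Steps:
$O{\left(g \right)} = 2 g^{2}$ ($O{\left(g \right)} = 2 g g = 2 g^{2}$)
$a{\left(2 \right)} + \frac{3 \left(2 + \left(4 + 0 O{\left(3 \right)}\right)\right)}{108 - 81} = 2 + \frac{3 \left(2 + \left(4 + 0 \cdot 2 \cdot 3^{2}\right)\right)}{108 - 81} = 2 + \frac{3 \left(2 + \left(4 + 0 \cdot 2 \cdot 9\right)\right)}{27} = 2 + 3 \left(2 + \left(4 + 0 \cdot 18\right)\right) \frac{1}{27} = 2 + 3 \left(2 + \left(4 + 0\right)\right) \frac{1}{27} = 2 + 3 \left(2 + 4\right) \frac{1}{27} = 2 + 3 \cdot 6 \cdot \frac{1}{27} = 2 + 18 \cdot \frac{1}{27} = 2 + \frac{2}{3} = \frac{8}{3}$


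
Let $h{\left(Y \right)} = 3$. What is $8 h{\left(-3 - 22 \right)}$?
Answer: $24$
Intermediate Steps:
$8 h{\left(-3 - 22 \right)} = 8 \cdot 3 = 24$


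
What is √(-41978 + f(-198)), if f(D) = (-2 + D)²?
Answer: I*√1978 ≈ 44.475*I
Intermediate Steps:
√(-41978 + f(-198)) = √(-41978 + (-2 - 198)²) = √(-41978 + (-200)²) = √(-41978 + 40000) = √(-1978) = I*√1978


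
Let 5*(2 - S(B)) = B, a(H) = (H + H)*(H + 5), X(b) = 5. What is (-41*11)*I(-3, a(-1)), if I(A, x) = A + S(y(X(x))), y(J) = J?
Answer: 902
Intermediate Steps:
a(H) = 2*H*(5 + H) (a(H) = (2*H)*(5 + H) = 2*H*(5 + H))
S(B) = 2 - B/5
I(A, x) = 1 + A (I(A, x) = A + (2 - ⅕*5) = A + (2 - 1) = A + 1 = 1 + A)
(-41*11)*I(-3, a(-1)) = (-41*11)*(1 - 3) = -451*(-2) = 902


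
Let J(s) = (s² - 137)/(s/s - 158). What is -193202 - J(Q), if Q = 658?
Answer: -29899887/157 ≈ -1.9045e+5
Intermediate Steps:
J(s) = 137/157 - s²/157 (J(s) = (-137 + s²)/(1 - 158) = (-137 + s²)/(-157) = (-137 + s²)*(-1/157) = 137/157 - s²/157)
-193202 - J(Q) = -193202 - (137/157 - 1/157*658²) = -193202 - (137/157 - 1/157*432964) = -193202 - (137/157 - 432964/157) = -193202 - 1*(-432827/157) = -193202 + 432827/157 = -29899887/157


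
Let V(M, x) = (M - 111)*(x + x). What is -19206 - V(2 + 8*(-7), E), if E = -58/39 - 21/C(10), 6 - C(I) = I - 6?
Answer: -301103/13 ≈ -23162.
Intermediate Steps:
C(I) = 12 - I (C(I) = 6 - (I - 6) = 6 - (-6 + I) = 6 + (6 - I) = 12 - I)
E = -935/78 (E = -58/39 - 21/(12 - 1*10) = -58*1/39 - 21/(12 - 10) = -58/39 - 21/2 = -935/78 ≈ -11.987)
V(M, x) = 2*x*(-111 + M) (V(M, x) = (-111 + M)*(2*x) = 2*x*(-111 + M))
-19206 - V(2 + 8*(-7), E) = -19206 - 2*(-935)*(-111 + (2 + 8*(-7)))/78 = -19206 - 2*(-935)*(-111 + (2 - 56))/78 = -19206 - 2*(-935)*(-111 - 54)/78 = -19206 - 2*(-935)*(-165)/78 = -19206 - 1*51425/13 = -19206 - 51425/13 = -301103/13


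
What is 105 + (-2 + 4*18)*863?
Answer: 60515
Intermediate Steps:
105 + (-2 + 4*18)*863 = 105 + (-2 + 72)*863 = 105 + 70*863 = 105 + 60410 = 60515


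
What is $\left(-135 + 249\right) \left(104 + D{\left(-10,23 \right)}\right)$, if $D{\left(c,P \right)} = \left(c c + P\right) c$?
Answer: $-128364$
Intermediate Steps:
$D{\left(c,P \right)} = c \left(P + c^{2}\right)$ ($D{\left(c,P \right)} = \left(c^{2} + P\right) c = \left(P + c^{2}\right) c = c \left(P + c^{2}\right)$)
$\left(-135 + 249\right) \left(104 + D{\left(-10,23 \right)}\right) = \left(-135 + 249\right) \left(104 - 10 \left(23 + \left(-10\right)^{2}\right)\right) = 114 \left(104 - 10 \left(23 + 100\right)\right) = 114 \left(104 - 1230\right) = 114 \left(-1126\right) = -128364$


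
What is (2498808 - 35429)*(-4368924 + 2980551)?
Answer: -3420088892367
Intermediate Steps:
(2498808 - 35429)*(-4368924 + 2980551) = 2463379*(-1388373) = -3420088892367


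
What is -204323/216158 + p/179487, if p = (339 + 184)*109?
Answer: -24350803195/38797550946 ≈ -0.62764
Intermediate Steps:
p = 57007 (p = 523*109 = 57007)
-204323/216158 + p/179487 = -204323/216158 + 57007/179487 = -24350803195/38797550946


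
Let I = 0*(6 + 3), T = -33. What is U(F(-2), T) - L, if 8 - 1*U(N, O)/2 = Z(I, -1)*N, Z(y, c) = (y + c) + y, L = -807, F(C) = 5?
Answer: 833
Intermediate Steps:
I = 0 (I = 0*9 = 0)
Z(y, c) = c + 2*y (Z(y, c) = (c + y) + y = c + 2*y)
U(N, O) = 16 + 2*N (U(N, O) = 16 - 2*(-1 + 2*0)*N = 16 - 2*(-1 + 0)*N = 16 - (-2)*N = 16 + 2*N)
U(F(-2), T) - L = (16 + 2*5) - 1*(-807) = (16 + 10) + 807 = 26 + 807 = 833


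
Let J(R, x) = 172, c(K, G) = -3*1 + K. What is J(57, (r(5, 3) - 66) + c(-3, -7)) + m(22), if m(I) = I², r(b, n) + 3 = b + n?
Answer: 656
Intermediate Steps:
r(b, n) = -3 + b + n (r(b, n) = -3 + (b + n) = -3 + b + n)
c(K, G) = -3 + K
J(57, (r(5, 3) - 66) + c(-3, -7)) + m(22) = 172 + 22² = 172 + 484 = 656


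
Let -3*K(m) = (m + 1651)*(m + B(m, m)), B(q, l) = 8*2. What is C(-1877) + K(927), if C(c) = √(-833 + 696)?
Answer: -2431054/3 + I*√137 ≈ -8.1035e+5 + 11.705*I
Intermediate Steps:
B(q, l) = 16
C(c) = I*√137 (C(c) = √(-137) = I*√137)
K(m) = -(16 + m)*(1651 + m)/3 (K(m) = -(m + 1651)*(m + 16)/3 = -(1651 + m)*(16 + m)/3 = -(16 + m)*(1651 + m)/3)
C(-1877) + K(927) = I*√137 + (-26416/3 - 1667/3*927 - ⅓*927²) = I*√137 + (-26416/3 - 515103 - ⅓*859329) = I*√137 + (-26416/3 - 515103 - 286443) = I*√137 - 2431054/3 = -2431054/3 + I*√137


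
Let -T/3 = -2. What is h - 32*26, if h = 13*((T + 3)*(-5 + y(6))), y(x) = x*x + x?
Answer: 3497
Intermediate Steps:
y(x) = x + x² (y(x) = x² + x = x + x²)
T = 6 (T = -3*(-2) = 6)
h = 4329 (h = 13*((6 + 3)*(-5 + 6*(1 + 6))) = 13*(9*(-5 + 6*7)) = 13*(9*(-5 + 42)) = 13*(9*37) = 13*333 = 4329)
h - 32*26 = 4329 - 32*26 = 4329 - 832 = 3497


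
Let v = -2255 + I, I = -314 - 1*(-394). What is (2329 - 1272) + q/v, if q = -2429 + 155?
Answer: 767083/725 ≈ 1058.0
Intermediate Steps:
I = 80 (I = -314 + 394 = 80)
q = -2274
v = -2175 (v = -2255 + 80 = -2175)
(2329 - 1272) + q/v = (2329 - 1272) - 2274/(-2175) = 1057 - 2274*(-1/2175) = 1057 + 758/725 = 767083/725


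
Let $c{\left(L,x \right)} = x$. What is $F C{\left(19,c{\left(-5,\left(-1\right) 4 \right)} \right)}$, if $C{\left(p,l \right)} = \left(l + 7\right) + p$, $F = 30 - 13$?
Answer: $374$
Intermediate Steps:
$F = 17$ ($F = 30 - 13 = 17$)
$C{\left(p,l \right)} = 7 + l + p$ ($C{\left(p,l \right)} = \left(7 + l\right) + p = 7 + l + p$)
$F C{\left(19,c{\left(-5,\left(-1\right) 4 \right)} \right)} = 17 \left(7 - 4 + 19\right) = 17 \cdot 22 = 374$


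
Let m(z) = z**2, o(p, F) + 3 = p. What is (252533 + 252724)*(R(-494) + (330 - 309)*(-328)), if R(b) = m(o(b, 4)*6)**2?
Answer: 39952402058125760616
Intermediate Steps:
o(p, F) = -3 + p
R(b) = (-18 + 6*b)**4 (R(b) = (((-3 + b)*6)**2)**2 = ((-18 + 6*b)**2)**2 = (-18 + 6*b)**4)
(252533 + 252724)*(R(-494) + (330 - 309)*(-328)) = (252533 + 252724)*(1296*(-3 - 494)**4 + (330 - 309)*(-328)) = 505257*(1296*(-497)**4 + 21*(-328)) = 505257*(1296*61013446081 - 6888) = 505257*(79073426120976 - 6888) = 505257*79073426114088 = 39952402058125760616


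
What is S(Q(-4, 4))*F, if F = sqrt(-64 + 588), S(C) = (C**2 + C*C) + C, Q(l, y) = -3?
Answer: 30*sqrt(131) ≈ 343.37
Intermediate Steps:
S(C) = C + 2*C**2 (S(C) = (C**2 + C**2) + C = 2*C**2 + C = C + 2*C**2)
F = 2*sqrt(131) (F = sqrt(524) = 2*sqrt(131) ≈ 22.891)
S(Q(-4, 4))*F = (-3*(1 + 2*(-3)))*(2*sqrt(131)) = (-3*(1 - 6))*(2*sqrt(131)) = (-3*(-5))*(2*sqrt(131)) = 15*(2*sqrt(131)) = 30*sqrt(131)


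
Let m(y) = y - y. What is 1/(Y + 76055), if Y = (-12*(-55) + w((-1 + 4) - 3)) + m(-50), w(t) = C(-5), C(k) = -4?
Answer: 1/76711 ≈ 1.3036e-5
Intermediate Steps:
m(y) = 0
w(t) = -4
Y = 656 (Y = (-12*(-55) - 4) + 0 = (660 - 4) + 0 = 656 + 0 = 656)
1/(Y + 76055) = 1/(656 + 76055) = 1/76711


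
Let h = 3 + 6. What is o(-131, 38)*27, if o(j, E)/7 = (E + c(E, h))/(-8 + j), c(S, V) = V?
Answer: -8883/139 ≈ -63.906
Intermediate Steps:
h = 9
o(j, E) = 7*(9 + E)/(-8 + j) (o(j, E) = 7*((E + 9)/(-8 + j)) = 7*((9 + E)/(-8 + j)) = 7*(9 + E)/(-8 + j))
o(-131, 38)*27 = (7*(9 + 38)/(-8 - 131))*27 = (7*47/(-139))*27 = (7*(-1/139)*47)*27 = -329/139*27 = -8883/139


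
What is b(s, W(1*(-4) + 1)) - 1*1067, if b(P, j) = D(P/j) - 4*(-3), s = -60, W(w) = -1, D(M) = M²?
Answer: 2545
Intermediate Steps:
b(P, j) = 12 + P²/j² (b(P, j) = (P/j)² - 4*(-3) = P²/j² + 12 = 12 + P²/j²)
b(s, W(1*(-4) + 1)) - 1*1067 = (12 + (-60)²/(-1)²) - 1*1067 = (12 + 3600*1) - 1067 = (12 + 3600) - 1067 = 3612 - 1067 = 2545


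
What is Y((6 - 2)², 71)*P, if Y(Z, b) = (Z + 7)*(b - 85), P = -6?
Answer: 1932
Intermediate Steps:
Y(Z, b) = (-85 + b)*(7 + Z) (Y(Z, b) = (7 + Z)*(-85 + b) = (-85 + b)*(7 + Z))
Y((6 - 2)², 71)*P = (-595 - 85*(6 - 2)² + 7*71 + (6 - 2)²*71)*(-6) = (-595 - 85*4² + 497 + 4²*71)*(-6) = (-595 - 85*16 + 497 + 16*71)*(-6) = (-595 - 1360 + 497 + 1136)*(-6) = -322*(-6) = 1932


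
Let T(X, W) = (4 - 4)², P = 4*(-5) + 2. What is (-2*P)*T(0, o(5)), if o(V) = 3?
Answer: 0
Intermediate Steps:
P = -18 (P = -20 + 2 = -18)
T(X, W) = 0 (T(X, W) = 0² = 0)
(-2*P)*T(0, o(5)) = -2*(-18)*0 = 36*0 = 0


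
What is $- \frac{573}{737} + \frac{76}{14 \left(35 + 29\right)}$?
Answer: $- \frac{114349}{165088} \approx -0.69265$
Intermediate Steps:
$- \frac{573}{737} + \frac{76}{14 \left(35 + 29\right)} = \left(-573\right) \frac{1}{737} + \frac{76}{14 \cdot 64} = - \frac{573}{737} + \frac{76}{896} = - \frac{573}{737} + 76 \cdot \frac{1}{896} = - \frac{573}{737} + \frac{19}{224} = - \frac{114349}{165088}$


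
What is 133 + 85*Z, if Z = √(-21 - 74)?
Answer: 133 + 85*I*√95 ≈ 133.0 + 828.48*I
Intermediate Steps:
Z = I*√95 (Z = √(-95) = I*√95 ≈ 9.7468*I)
133 + 85*Z = 133 + 85*(I*√95) = 133 + 85*I*√95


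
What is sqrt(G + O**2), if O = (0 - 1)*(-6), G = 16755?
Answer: sqrt(16791) ≈ 129.58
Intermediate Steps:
O = 6 (O = -1*(-6) = 6)
sqrt(G + O**2) = sqrt(16755 + 6**2) = sqrt(16755 + 36) = sqrt(16791)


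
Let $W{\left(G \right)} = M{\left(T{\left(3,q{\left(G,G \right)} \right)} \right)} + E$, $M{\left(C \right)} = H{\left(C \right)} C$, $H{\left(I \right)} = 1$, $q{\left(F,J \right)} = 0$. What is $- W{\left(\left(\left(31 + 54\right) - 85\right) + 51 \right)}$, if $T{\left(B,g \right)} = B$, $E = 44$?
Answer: $-47$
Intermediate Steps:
$M{\left(C \right)} = C$ ($M{\left(C \right)} = 1 C = C$)
$W{\left(G \right)} = 47$ ($W{\left(G \right)} = 3 + 44 = 47$)
$- W{\left(\left(\left(31 + 54\right) - 85\right) + 51 \right)} = \left(-1\right) 47 = -47$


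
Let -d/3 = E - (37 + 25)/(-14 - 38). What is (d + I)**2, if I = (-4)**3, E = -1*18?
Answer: 124609/676 ≈ 184.33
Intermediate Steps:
E = -18
I = -64
d = 1311/26 (d = -3*(-18 - (37 + 25)/(-14 - 38)) = -3*(-18 - 62/(-52)) = -3*(-18 - 62*(-1)/52) = -3*(-18 - 1*(-31/26)) = -3*(-18 + 31/26) = -3*(-437/26) = 1311/26 ≈ 50.423)
(d + I)**2 = (1311/26 - 64)**2 = (-353/26)**2 = 124609/676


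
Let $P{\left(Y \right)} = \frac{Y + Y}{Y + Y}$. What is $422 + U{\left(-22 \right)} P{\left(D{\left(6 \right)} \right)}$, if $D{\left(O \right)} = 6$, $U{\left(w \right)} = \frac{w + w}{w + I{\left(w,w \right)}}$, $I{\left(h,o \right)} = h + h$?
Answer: $\frac{1268}{3} \approx 422.67$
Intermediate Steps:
$I{\left(h,o \right)} = 2 h$
$U{\left(w \right)} = \frac{2}{3}$ ($U{\left(w \right)} = \frac{w + w}{w + 2 w} = \frac{2 w}{3 w} = 2 w \frac{1}{3 w} = \frac{2}{3}$)
$P{\left(Y \right)} = 1$ ($P{\left(Y \right)} = \frac{2 Y}{2 Y} = 2 Y \frac{1}{2 Y} = 1$)
$422 + U{\left(-22 \right)} P{\left(D{\left(6 \right)} \right)} = 422 + \frac{2}{3} \cdot 1 = 422 + \frac{2}{3} = \frac{1268}{3}$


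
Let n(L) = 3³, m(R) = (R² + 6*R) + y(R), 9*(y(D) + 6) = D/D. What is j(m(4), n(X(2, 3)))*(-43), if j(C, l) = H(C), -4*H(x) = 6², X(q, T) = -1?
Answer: 387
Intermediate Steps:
y(D) = -53/9 (y(D) = -6 + (D/D)/9 = -6 + (⅑)*1 = -6 + ⅑ = -53/9)
m(R) = -53/9 + R² + 6*R (m(R) = (R² + 6*R) - 53/9 = -53/9 + R² + 6*R)
n(L) = 27
H(x) = -9 (H(x) = -¼*6² = -¼*36 = -9)
j(C, l) = -9
j(m(4), n(X(2, 3)))*(-43) = -9*(-43) = 387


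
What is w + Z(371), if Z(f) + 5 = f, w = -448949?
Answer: -448583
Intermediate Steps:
Z(f) = -5 + f
w + Z(371) = -448949 + (-5 + 371) = -448949 + 366 = -448583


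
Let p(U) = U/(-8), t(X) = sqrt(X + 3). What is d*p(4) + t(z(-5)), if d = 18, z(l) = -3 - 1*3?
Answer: -9 + I*sqrt(3) ≈ -9.0 + 1.732*I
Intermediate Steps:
z(l) = -6 (z(l) = -3 - 3 = -6)
t(X) = sqrt(3 + X)
p(U) = -U/8 (p(U) = U*(-1/8) = -U/8)
d*p(4) + t(z(-5)) = 18*(-1/8*4) + sqrt(3 - 6) = 18*(-1/2) + sqrt(-3) = -9 + I*sqrt(3)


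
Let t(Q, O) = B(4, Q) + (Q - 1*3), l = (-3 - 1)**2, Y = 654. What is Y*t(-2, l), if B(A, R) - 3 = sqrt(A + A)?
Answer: -1308 + 1308*sqrt(2) ≈ 541.79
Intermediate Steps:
B(A, R) = 3 + sqrt(2)*sqrt(A) (B(A, R) = 3 + sqrt(A + A) = 3 + sqrt(2*A) = 3 + sqrt(2)*sqrt(A))
l = 16 (l = (-4)**2 = 16)
t(Q, O) = Q + 2*sqrt(2) (t(Q, O) = (3 + sqrt(2)*sqrt(4)) + (Q - 1*3) = (3 + sqrt(2)*2) + (Q - 3) = (3 + 2*sqrt(2)) + (-3 + Q) = Q + 2*sqrt(2))
Y*t(-2, l) = 654*(-2 + 2*sqrt(2)) = -1308 + 1308*sqrt(2)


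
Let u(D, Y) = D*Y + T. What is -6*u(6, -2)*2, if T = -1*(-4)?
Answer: 96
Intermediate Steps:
T = 4
u(D, Y) = 4 + D*Y (u(D, Y) = D*Y + 4 = 4 + D*Y)
-6*u(6, -2)*2 = -6*(4 + 6*(-2))*2 = -6*(4 - 12)*2 = -6*(-8)*2 = 48*2 = 96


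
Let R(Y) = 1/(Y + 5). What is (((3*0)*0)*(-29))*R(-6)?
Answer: 0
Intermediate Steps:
R(Y) = 1/(5 + Y)
(((3*0)*0)*(-29))*R(-6) = (((3*0)*0)*(-29))/(5 - 6) = ((0*0)*(-29))/(-1) = (0*(-29))*(-1) = 0*(-1) = 0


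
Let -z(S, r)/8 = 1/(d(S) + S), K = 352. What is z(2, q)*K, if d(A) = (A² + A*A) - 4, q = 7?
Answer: -1408/3 ≈ -469.33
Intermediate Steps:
d(A) = -4 + 2*A² (d(A) = (A² + A²) - 4 = 2*A² - 4 = -4 + 2*A²)
z(S, r) = -8/(-4 + S + 2*S²) (z(S, r) = -8/((-4 + 2*S²) + S) = -8/(-4 + S + 2*S²))
z(2, q)*K = -8/(-4 + 2 + 2*2²)*352 = -8/(-4 + 2 + 2*4)*352 = -8/(-4 + 2 + 8)*352 = -8/6*352 = -8*⅙*352 = -4/3*352 = -1408/3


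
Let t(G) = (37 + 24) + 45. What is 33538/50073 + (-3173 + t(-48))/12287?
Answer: 258507515/615246951 ≈ 0.42017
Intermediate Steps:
t(G) = 106 (t(G) = 61 + 45 = 106)
33538/50073 + (-3173 + t(-48))/12287 = 33538/50073 + (-3173 + 106)/12287 = 33538*(1/50073) - 3067*1/12287 = 33538/50073 - 3067/12287 = 258507515/615246951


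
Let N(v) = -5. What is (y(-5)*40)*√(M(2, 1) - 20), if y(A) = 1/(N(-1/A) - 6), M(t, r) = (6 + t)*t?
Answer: -80*I/11 ≈ -7.2727*I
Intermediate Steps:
M(t, r) = t*(6 + t)
y(A) = -1/11 (y(A) = 1/(-5 - 6) = 1/(-11) = -1/11)
(y(-5)*40)*√(M(2, 1) - 20) = (-1/11*40)*√(2*(6 + 2) - 20) = -40*√(2*8 - 20)/11 = -40*√(16 - 20)/11 = -80*I/11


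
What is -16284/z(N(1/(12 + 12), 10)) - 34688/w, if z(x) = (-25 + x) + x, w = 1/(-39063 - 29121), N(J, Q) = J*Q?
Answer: 342949253544/145 ≈ 2.3652e+9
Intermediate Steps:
w = -1/68184 (w = 1/(-68184) = -1/68184 ≈ -1.4666e-5)
z(x) = -25 + 2*x
-16284/z(N(1/(12 + 12), 10)) - 34688/w = -16284/(-25 + 2*(10/(12 + 12))) - 34688/(-1/68184) = -16284/(-25 + 2*(10/24)) - 34688*(-68184) = -16284/(-25 + 2*((1/24)*10)) + 2365166592 = -16284/(-25 + 2*(5/12)) + 2365166592 = -16284/(-25 + ⅚) + 2365166592 = -16284/(-145/6) + 2365166592 = -16284*(-6/145) + 2365166592 = 97704/145 + 2365166592 = 342949253544/145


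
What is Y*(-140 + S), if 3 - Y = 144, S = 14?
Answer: 17766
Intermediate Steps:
Y = -141 (Y = 3 - 1*144 = 3 - 144 = -141)
Y*(-140 + S) = -141*(-140 + 14) = -141*(-126) = 17766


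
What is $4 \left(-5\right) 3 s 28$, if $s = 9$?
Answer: $-15120$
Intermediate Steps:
$4 \left(-5\right) 3 s 28 = 4 \left(-5\right) 3 \cdot 9 \cdot 28 = \left(-20\right) 3 \cdot 9 \cdot 28 = \left(-60\right) 9 \cdot 28 = \left(-540\right) 28 = -15120$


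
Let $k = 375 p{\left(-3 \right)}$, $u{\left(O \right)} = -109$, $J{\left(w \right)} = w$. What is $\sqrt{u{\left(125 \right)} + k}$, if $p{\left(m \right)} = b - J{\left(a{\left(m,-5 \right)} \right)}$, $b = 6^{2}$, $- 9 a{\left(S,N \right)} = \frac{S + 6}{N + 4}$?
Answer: $3 \sqrt{1474} \approx 115.18$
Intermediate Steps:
$a{\left(S,N \right)} = - \frac{6 + S}{9 \left(4 + N\right)}$ ($a{\left(S,N \right)} = - \frac{\left(S + 6\right) \frac{1}{N + 4}}{9} = - \frac{\left(6 + S\right) \frac{1}{4 + N}}{9} = - \frac{\frac{1}{4 + N} \left(6 + S\right)}{9} = - \frac{6 + S}{9 \left(4 + N\right)}$)
$b = 36$
$p{\left(m \right)} = \frac{106}{3} - \frac{m}{9}$ ($p{\left(m \right)} = 36 - \frac{-6 - m}{9 \left(4 - 5\right)} = 36 - \frac{-6 - m}{9 \left(-1\right)} = 36 - \frac{1}{9} \left(-1\right) \left(-6 - m\right) = 36 - \left(\frac{2}{3} + \frac{m}{9}\right) = \frac{106}{3} - \frac{m}{9}$)
$k = 13375$ ($k = 375 \left(\frac{106}{3} - - \frac{1}{3}\right) = 375 \left(\frac{106}{3} + \frac{1}{3}\right) = 375 \cdot \frac{107}{3} = 13375$)
$\sqrt{u{\left(125 \right)} + k} = \sqrt{-109 + 13375} = \sqrt{13266} = 3 \sqrt{1474}$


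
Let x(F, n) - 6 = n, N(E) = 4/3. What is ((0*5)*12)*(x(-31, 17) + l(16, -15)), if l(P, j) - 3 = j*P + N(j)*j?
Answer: 0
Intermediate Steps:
N(E) = 4/3 (N(E) = 4*(⅓) = 4/3)
l(P, j) = 3 + 4*j/3 + P*j (l(P, j) = 3 + (j*P + 4*j/3) = 3 + (P*j + 4*j/3) = 3 + (4*j/3 + P*j) = 3 + 4*j/3 + P*j)
x(F, n) = 6 + n
((0*5)*12)*(x(-31, 17) + l(16, -15)) = ((0*5)*12)*((6 + 17) + (3 + (4/3)*(-15) + 16*(-15))) = (0*12)*(23 + (3 - 20 - 240)) = 0*(23 - 257) = 0*(-234) = 0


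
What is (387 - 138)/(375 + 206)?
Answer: 3/7 ≈ 0.42857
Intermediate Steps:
(387 - 138)/(375 + 206) = 249/581 = 249*(1/581) = 3/7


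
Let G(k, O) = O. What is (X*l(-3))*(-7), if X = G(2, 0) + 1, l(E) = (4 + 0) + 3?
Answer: -49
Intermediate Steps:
l(E) = 7 (l(E) = 4 + 3 = 7)
X = 1 (X = 0 + 1 = 1)
(X*l(-3))*(-7) = (1*7)*(-7) = 7*(-7) = -49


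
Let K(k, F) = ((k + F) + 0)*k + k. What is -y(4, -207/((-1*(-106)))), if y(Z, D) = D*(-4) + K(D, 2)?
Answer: -64791/11236 ≈ -5.7664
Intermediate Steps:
K(k, F) = k + k*(F + k) (K(k, F) = ((F + k) + 0)*k + k = (F + k)*k + k = k*(F + k) + k = k + k*(F + k))
y(Z, D) = -4*D + D*(3 + D) (y(Z, D) = D*(-4) + D*(1 + 2 + D) = -4*D + D*(3 + D))
-y(4, -207/((-1*(-106)))) = -(-207/((-1*(-106))))*(-1 - 207/((-1*(-106)))) = -(-207/106)*(-1 - 207/106) = -(-207*1/106)*(-1 - 207*1/106) = -(-207)*(-1 - 207/106)/106 = -(-207)*(-313)/(106*106) = -1*64791/11236 = -64791/11236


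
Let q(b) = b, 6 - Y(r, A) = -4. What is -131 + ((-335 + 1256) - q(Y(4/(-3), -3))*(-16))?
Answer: 950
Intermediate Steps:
Y(r, A) = 10 (Y(r, A) = 6 - 1*(-4) = 6 + 4 = 10)
-131 + ((-335 + 1256) - q(Y(4/(-3), -3))*(-16)) = -131 + ((-335 + 1256) - 10*(-16)) = -131 + (921 - 1*(-160)) = -131 + (921 + 160) = -131 + 1081 = 950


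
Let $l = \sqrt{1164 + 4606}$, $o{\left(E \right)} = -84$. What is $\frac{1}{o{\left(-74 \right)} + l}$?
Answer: $- \frac{42}{643} - \frac{\sqrt{5770}}{1286} \approx -0.12439$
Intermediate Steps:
$l = \sqrt{5770} \approx 75.96$
$\frac{1}{o{\left(-74 \right)} + l} = \frac{1}{-84 + \sqrt{5770}}$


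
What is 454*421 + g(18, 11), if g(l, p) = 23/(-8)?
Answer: 1529049/8 ≈ 1.9113e+5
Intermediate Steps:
g(l, p) = -23/8 (g(l, p) = 23*(-⅛) = -23/8)
454*421 + g(18, 11) = 454*421 - 23/8 = 191134 - 23/8 = 1529049/8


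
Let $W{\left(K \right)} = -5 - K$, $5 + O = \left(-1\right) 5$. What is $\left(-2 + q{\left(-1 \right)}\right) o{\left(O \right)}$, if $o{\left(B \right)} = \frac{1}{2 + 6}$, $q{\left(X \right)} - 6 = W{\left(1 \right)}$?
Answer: $- \frac{1}{4} \approx -0.25$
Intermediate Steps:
$O = -10$ ($O = -5 - 5 = -10$)
$q{\left(X \right)} = 0$ ($q{\left(X \right)} = 6 - 6 = 0$)
$o{\left(B \right)} = \frac{1}{8}$
$\left(-2 + q{\left(-1 \right)}\right) o{\left(O \right)} = \left(-2 + 0\right) \frac{1}{8} = \left(-2\right) \frac{1}{8} = - \frac{1}{4}$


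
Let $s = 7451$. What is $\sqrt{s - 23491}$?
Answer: $2 i \sqrt{4010} \approx 126.65 i$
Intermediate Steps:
$\sqrt{s - 23491} = \sqrt{7451 - 23491} = \sqrt{-16040} = 2 i \sqrt{4010}$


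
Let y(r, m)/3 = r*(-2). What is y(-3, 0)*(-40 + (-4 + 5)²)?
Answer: -702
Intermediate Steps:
y(r, m) = -6*r (y(r, m) = 3*(r*(-2)) = 3*(-2*r) = -6*r)
y(-3, 0)*(-40 + (-4 + 5)²) = (-6*(-3))*(-40 + (-4 + 5)²) = 18*(-40 + 1²) = 18*(-40 + 1) = 18*(-39) = -702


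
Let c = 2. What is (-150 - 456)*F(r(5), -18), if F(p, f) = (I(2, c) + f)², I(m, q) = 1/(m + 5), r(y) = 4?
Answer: -9468750/49 ≈ -1.9324e+5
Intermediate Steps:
I(m, q) = 1/(5 + m)
F(p, f) = (⅐ + f)² (F(p, f) = (1/(5 + 2) + f)² = (1/7 + f)² = (⅐ + f)²)
(-150 - 456)*F(r(5), -18) = (-150 - 456)*((1 + 7*(-18))²/49) = -606*(1 - 126)²/49 = -606*(-125)²/49 = -606*15625/49 = -9468750/49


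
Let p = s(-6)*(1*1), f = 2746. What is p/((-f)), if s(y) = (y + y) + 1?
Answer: 11/2746 ≈ 0.0040058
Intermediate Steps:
s(y) = 1 + 2*y (s(y) = 2*y + 1 = 1 + 2*y)
p = -11 (p = (1 + 2*(-6))*(1*1) = (1 - 12)*1 = -11*1 = -11)
p/((-f)) = -11/((-1*2746)) = -11/(-2746) = -11*(-1/2746) = 11/2746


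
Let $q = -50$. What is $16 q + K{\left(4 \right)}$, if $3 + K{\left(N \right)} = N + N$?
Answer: $-795$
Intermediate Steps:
$K{\left(N \right)} = -3 + 2 N$ ($K{\left(N \right)} = -3 + \left(N + N\right) = -3 + 2 N$)
$16 q + K{\left(4 \right)} = 16 \left(-50\right) + \left(-3 + 2 \cdot 4\right) = -800 + \left(-3 + 8\right) = -800 + 5 = -795$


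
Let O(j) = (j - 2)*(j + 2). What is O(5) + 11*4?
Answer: 65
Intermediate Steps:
O(j) = (-2 + j)*(2 + j)
O(5) + 11*4 = (-4 + 5²) + 11*4 = (-4 + 25) + 44 = 21 + 44 = 65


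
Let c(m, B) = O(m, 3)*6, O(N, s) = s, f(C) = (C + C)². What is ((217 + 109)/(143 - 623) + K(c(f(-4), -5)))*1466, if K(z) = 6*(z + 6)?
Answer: 25213001/120 ≈ 2.1011e+5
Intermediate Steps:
f(C) = 4*C² (f(C) = (2*C)² = 4*C²)
c(m, B) = 18 (c(m, B) = 3*6 = 18)
K(z) = 36 + 6*z (K(z) = 6*(6 + z) = 36 + 6*z)
((217 + 109)/(143 - 623) + K(c(f(-4), -5)))*1466 = ((217 + 109)/(143 - 623) + (36 + 6*18))*1466 = (326/(-480) + (36 + 108))*1466 = (326*(-1/480) + 144)*1466 = (-163/240 + 144)*1466 = (34397/240)*1466 = 25213001/120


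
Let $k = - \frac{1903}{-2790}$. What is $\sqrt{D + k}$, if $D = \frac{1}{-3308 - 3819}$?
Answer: $\frac{\sqrt{29958816378670}}{6628110} \approx 0.8258$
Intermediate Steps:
$k = \frac{1903}{2790}$ ($k = \left(-1903\right) \left(- \frac{1}{2790}\right) = \frac{1903}{2790} \approx 0.68208$)
$D = - \frac{1}{7127}$ ($D = \frac{1}{-7127} = - \frac{1}{7127} \approx -0.00014031$)
$\sqrt{D + k} = \sqrt{- \frac{1}{7127} + \frac{1903}{2790}} = \sqrt{\frac{13559891}{19884330}} = \frac{\sqrt{29958816378670}}{6628110}$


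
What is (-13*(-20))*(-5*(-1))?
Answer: 1300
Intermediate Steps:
(-13*(-20))*(-5*(-1)) = 260*5 = 1300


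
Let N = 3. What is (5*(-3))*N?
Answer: -45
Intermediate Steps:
(5*(-3))*N = (5*(-3))*3 = -15*3 = -45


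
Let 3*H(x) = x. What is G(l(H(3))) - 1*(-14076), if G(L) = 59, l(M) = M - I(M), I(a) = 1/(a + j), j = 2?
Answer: 14135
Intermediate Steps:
H(x) = x/3
I(a) = 1/(2 + a) (I(a) = 1/(a + 2) = 1/(2 + a))
l(M) = M - 1/(2 + M)
G(l(H(3))) - 1*(-14076) = 59 - 1*(-14076) = 59 + 14076 = 14135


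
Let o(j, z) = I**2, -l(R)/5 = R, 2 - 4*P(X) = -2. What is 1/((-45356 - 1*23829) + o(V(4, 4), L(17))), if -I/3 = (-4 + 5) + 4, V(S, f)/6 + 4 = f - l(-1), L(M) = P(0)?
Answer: -1/68960 ≈ -1.4501e-5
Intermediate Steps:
P(X) = 1 (P(X) = 1/2 - 1/4*(-2) = 1/2 + 1/2 = 1)
l(R) = -5*R
L(M) = 1
V(S, f) = -54 + 6*f (V(S, f) = -24 + 6*(f - (-5)*(-1)) = -24 + 6*(f - 1*5) = -24 + 6*(f - 5) = -24 + 6*(-5 + f) = -24 + (-30 + 6*f) = -54 + 6*f)
I = -15 (I = -3*((-4 + 5) + 4) = -3*(1 + 4) = -3*5 = -15)
o(j, z) = 225 (o(j, z) = (-15)**2 = 225)
1/((-45356 - 1*23829) + o(V(4, 4), L(17))) = 1/((-45356 - 1*23829) + 225) = 1/((-45356 - 23829) + 225) = 1/(-69185 + 225) = 1/(-68960) = -1/68960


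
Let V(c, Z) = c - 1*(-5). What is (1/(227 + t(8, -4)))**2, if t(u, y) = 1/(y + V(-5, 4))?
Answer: 16/822649 ≈ 1.9449e-5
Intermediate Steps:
V(c, Z) = 5 + c (V(c, Z) = c + 5 = 5 + c)
t(u, y) = 1/y (t(u, y) = 1/(y + (5 - 5)) = 1/(y + 0) = 1/y)
(1/(227 + t(8, -4)))**2 = (1/(227 + 1/(-4)))**2 = (1/(227 - 1/4))**2 = (1/(907/4))**2 = (4/907)**2 = 16/822649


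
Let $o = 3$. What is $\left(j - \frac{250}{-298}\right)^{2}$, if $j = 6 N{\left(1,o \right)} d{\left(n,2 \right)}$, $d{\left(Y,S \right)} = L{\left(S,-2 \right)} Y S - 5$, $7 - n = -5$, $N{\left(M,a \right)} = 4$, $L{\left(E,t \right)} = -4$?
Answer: $\frac{130357824601}{22201} \approx 5.8717 \cdot 10^{6}$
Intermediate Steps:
$n = 12$ ($n = 7 - -5 = 7 + 5 = 12$)
$d{\left(Y,S \right)} = -5 - 4 S Y$ ($d{\left(Y,S \right)} = - 4 Y S - 5 = - 4 S Y - 5 = -5 - 4 S Y$)
$j = -2424$ ($j = 6 \cdot 4 \left(-5 - 8 \cdot 12\right) = 24 \left(-5 - 96\right) = 24 \left(-101\right) = -2424$)
$\left(j - \frac{250}{-298}\right)^{2} = \left(-2424 - \frac{250}{-298}\right)^{2} = \left(-2424 - - \frac{125}{149}\right)^{2} = \left(-2424 + \frac{125}{149}\right)^{2} = \left(- \frac{361051}{149}\right)^{2} = \frac{130357824601}{22201}$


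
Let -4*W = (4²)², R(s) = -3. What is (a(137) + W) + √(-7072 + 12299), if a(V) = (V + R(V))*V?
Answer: 18294 + √5227 ≈ 18366.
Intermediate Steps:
a(V) = V*(-3 + V) (a(V) = (V - 3)*V = (-3 + V)*V = V*(-3 + V))
W = -64 (W = -(4²)²/4 = -¼*16² = -¼*256 = -64)
(a(137) + W) + √(-7072 + 12299) = (137*(-3 + 137) - 64) + √(-7072 + 12299) = (137*134 - 64) + √5227 = (18358 - 64) + √5227 = 18294 + √5227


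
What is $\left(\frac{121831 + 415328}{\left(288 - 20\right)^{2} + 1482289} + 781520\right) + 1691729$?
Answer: $\frac{3843708960296}{1554113} \approx 2.4732 \cdot 10^{6}$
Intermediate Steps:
$\left(\frac{121831 + 415328}{\left(288 - 20\right)^{2} + 1482289} + 781520\right) + 1691729 = \left(\frac{537159}{268^{2} + 1482289} + 781520\right) + 1691729 = \left(\frac{537159}{71824 + 1482289} + 781520\right) + 1691729 = \left(\frac{537159}{1554113} + 781520\right) + 1691729 = \frac{1214570928919}{1554113} + 1691729 = \frac{3843708960296}{1554113}$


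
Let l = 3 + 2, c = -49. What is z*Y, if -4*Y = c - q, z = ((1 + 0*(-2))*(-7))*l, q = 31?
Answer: -700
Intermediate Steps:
l = 5
z = -35 (z = ((1 + 0*(-2))*(-7))*5 = ((1 + 0)*(-7))*5 = (1*(-7))*5 = -7*5 = -35)
Y = 20 (Y = -(-49 - 1*31)/4 = -(-49 - 31)/4 = -¼*(-80) = 20)
z*Y = -35*20 = -700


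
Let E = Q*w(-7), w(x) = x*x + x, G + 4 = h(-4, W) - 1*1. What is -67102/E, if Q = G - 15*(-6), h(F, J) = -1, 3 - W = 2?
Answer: -4793/252 ≈ -19.020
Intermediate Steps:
W = 1 (W = 3 - 1*2 = 3 - 2 = 1)
G = -6 (G = -4 + (-1 - 1*1) = -4 + (-1 - 1) = -4 - 2 = -6)
w(x) = x + x² (w(x) = x² + x = x + x²)
Q = 84 (Q = -6 - 15*(-6) = -6 + 90 = 84)
E = 3528 (E = 84*(-7*(1 - 7)) = 84*(-7*(-6)) = 84*42 = 3528)
-67102/E = -67102/3528 = -67102*1/3528 = -4793/252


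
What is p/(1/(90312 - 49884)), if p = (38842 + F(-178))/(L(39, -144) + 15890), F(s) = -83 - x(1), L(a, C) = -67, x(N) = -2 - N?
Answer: 1567070136/15823 ≈ 99038.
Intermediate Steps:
F(s) = -80 (F(s) = -83 - (-2 - 1*1) = -83 - (-2 - 1) = -83 - 1*(-3) = -83 + 3 = -80)
p = 38762/15823 (p = (38842 - 80)/(-67 + 15890) = 38762/15823 ≈ 2.4497)
p/(1/(90312 - 49884)) = 38762/(15823*(1/(90312 - 49884))) = 38762/(15823*(1/40428)) = (38762/15823)*40428 = 1567070136/15823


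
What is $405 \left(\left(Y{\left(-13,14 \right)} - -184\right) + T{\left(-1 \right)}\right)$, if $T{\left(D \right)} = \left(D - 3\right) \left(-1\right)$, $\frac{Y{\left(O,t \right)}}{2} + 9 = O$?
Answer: $58320$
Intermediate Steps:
$Y{\left(O,t \right)} = -18 + 2 O$
$T{\left(D \right)} = 3 - D$ ($T{\left(D \right)} = \left(-3 + D\right) \left(-1\right) = 3 - D$)
$405 \left(\left(Y{\left(-13,14 \right)} - -184\right) + T{\left(-1 \right)}\right) = 405 \left(\left(\left(-18 + 2 \left(-13\right)\right) - -184\right) + \left(3 - -1\right)\right) = 405 \left(\left(\left(-18 - 26\right) + 184\right) + \left(3 + 1\right)\right) = 405 \left(\left(-44 + 184\right) + 4\right) = 405 \left(140 + 4\right) = 405 \cdot 144 = 58320$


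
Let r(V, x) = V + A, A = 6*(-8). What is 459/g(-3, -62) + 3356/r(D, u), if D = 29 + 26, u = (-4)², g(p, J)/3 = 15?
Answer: 17137/35 ≈ 489.63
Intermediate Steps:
g(p, J) = 45 (g(p, J) = 3*15 = 45)
u = 16
D = 55
A = -48
r(V, x) = -48 + V (r(V, x) = V - 48 = -48 + V)
459/g(-3, -62) + 3356/r(D, u) = 459/45 + 3356/(-48 + 55) = 459*(1/45) + 3356/7 = 51/5 + 3356*(⅐) = 51/5 + 3356/7 = 17137/35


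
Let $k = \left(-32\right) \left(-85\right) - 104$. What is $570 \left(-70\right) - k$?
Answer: $-42516$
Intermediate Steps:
$k = 2616$ ($k = 2720 - 104 = 2616$)
$570 \left(-70\right) - k = 570 \left(-70\right) - 2616 = -39900 - 2616 = -42516$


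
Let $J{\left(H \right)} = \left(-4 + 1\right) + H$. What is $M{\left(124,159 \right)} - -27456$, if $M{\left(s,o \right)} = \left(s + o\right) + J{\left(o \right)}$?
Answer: $27895$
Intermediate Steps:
$J{\left(H \right)} = -3 + H$
$M{\left(s,o \right)} = -3 + s + 2 o$ ($M{\left(s,o \right)} = \left(s + o\right) + \left(-3 + o\right) = \left(o + s\right) + \left(-3 + o\right) = -3 + s + 2 o$)
$M{\left(124,159 \right)} - -27456 = \left(-3 + 124 + 2 \cdot 159\right) - -27456 = \left(-3 + 124 + 318\right) + 27456 = 439 + 27456 = 27895$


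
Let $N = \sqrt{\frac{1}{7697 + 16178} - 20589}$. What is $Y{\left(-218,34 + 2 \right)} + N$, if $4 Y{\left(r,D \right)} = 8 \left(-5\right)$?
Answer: $-10 + \frac{i \sqrt{469442067170}}{4775} \approx -10.0 + 143.49 i$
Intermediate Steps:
$N = \frac{i \sqrt{469442067170}}{4775}$ ($N = \sqrt{\frac{1}{23875} - 20589} = \sqrt{- \frac{491562374}{23875}} = \frac{i \sqrt{469442067170}}{4775} \approx 143.49 i$)
$Y{\left(r,D \right)} = -10$ ($Y{\left(r,D \right)} = \frac{8 \left(-5\right)}{4} = \frac{1}{4} \left(-40\right) = -10$)
$Y{\left(-218,34 + 2 \right)} + N = -10 + \frac{i \sqrt{469442067170}}{4775}$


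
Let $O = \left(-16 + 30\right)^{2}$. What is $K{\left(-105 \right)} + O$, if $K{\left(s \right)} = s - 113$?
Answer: $-22$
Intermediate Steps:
$K{\left(s \right)} = -113 + s$ ($K{\left(s \right)} = s - 113 = -113 + s$)
$O = 196$ ($O = 14^{2} = 196$)
$K{\left(-105 \right)} + O = \left(-113 - 105\right) + 196 = -218 + 196 = -22$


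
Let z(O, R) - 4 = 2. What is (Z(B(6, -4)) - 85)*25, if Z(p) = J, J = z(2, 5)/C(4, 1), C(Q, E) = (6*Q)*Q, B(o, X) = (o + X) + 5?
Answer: -33975/16 ≈ -2123.4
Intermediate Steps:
B(o, X) = 5 + X + o (B(o, X) = (X + o) + 5 = 5 + X + o)
C(Q, E) = 6*Q²
z(O, R) = 6 (z(O, R) = 4 + 2 = 6)
J = 1/16 (J = 6/((6*4²)) = 6/((6*16)) = 6/96 = 6*(1/96) = 1/16 ≈ 0.062500)
Z(p) = 1/16
(Z(B(6, -4)) - 85)*25 = (1/16 - 85)*25 = -1359/16*25 = -33975/16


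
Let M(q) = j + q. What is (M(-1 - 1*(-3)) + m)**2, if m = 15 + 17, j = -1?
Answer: 1089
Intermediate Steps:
m = 32
M(q) = -1 + q
(M(-1 - 1*(-3)) + m)**2 = ((-1 + (-1 - 1*(-3))) + 32)**2 = ((-1 + (-1 + 3)) + 32)**2 = ((-1 + 2) + 32)**2 = (1 + 32)**2 = 33**2 = 1089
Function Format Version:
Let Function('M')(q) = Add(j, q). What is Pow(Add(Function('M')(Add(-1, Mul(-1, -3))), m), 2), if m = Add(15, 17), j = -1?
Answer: 1089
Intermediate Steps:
m = 32
Function('M')(q) = Add(-1, q)
Pow(Add(Function('M')(Add(-1, Mul(-1, -3))), m), 2) = Pow(Add(Add(-1, Add(-1, Mul(-1, -3))), 32), 2) = Pow(Add(Add(-1, Add(-1, 3)), 32), 2) = Pow(Add(Add(-1, 2), 32), 2) = Pow(Add(1, 32), 2) = Pow(33, 2) = 1089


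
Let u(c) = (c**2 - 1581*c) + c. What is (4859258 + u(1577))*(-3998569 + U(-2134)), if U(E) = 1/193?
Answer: -3746354101315032/193 ≈ -1.9411e+13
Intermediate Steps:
U(E) = 1/193
u(c) = c**2 - 1580*c
(4859258 + u(1577))*(-3998569 + U(-2134)) = (4859258 + 1577*(-1580 + 1577))*(-3998569 + 1/193) = (4859258 + 1577*(-3))*(-771723816/193) = (4859258 - 4731)*(-771723816/193) = 4854527*(-771723816/193) = -3746354101315032/193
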